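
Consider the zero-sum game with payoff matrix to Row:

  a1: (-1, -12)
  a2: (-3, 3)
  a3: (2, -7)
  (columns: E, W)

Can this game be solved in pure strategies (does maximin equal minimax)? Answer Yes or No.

Row minima: a1 → -12, a2 → -3, a3 → -7; maximin = -3.
Column maxima: E → 2, W → 3; minimax = 2.
-3 ≠ 2, so no pure-strategy equilibrium exists.

No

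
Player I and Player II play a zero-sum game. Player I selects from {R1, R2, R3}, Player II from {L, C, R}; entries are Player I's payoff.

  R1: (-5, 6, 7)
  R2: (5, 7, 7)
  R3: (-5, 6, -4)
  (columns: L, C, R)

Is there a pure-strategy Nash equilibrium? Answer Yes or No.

Row minima: R1 → -5, R2 → 5, R3 → -5; maximin = 5.
Column maxima: L → 5, C → 7, R → 7; minimax = 5.
maximin = minimax = 5, so a saddle point exists.

Yes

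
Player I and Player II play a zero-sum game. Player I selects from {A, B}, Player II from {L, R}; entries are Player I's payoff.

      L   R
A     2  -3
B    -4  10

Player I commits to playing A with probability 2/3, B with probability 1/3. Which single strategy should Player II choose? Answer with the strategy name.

If Player II plays L, Player I's expected payoff is (2/3)·2 + (1/3)·(-4) = 0.
If Player II plays R, Player I's expected payoff is (2/3)·(-3) + (1/3)·10 = 4/3.
Player II minimizes Player I's payoff; the smallest is 0, so the best response is L.

L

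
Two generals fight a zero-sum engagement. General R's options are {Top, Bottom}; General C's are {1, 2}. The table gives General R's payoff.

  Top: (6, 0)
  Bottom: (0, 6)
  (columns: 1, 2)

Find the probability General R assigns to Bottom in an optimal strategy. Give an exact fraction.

Row minima: Top → 0, Bottom → 0; maximin = 0.
Column maxima: 1 → 6, 2 → 6; minimax = 6.
0 ≠ 6, so there is no saddle point; optimal play is mixed.
Let General R play Top with probability p. Expected payoff against 1: 6p + 0(1−p) = 6p; against 2: 0p + 6(1−p) = −6p + 6.
Setting these equal: 6p = −6p + 6 ⇒ 12p = 6 ⇒ p = 1/2, and the value is (6)·(1/2) = 3.
For General C: with q = P(1), equating Top's and Bottom's payoffs gives 6q = −6q + 6 ⇒ q = 1/2.

1/2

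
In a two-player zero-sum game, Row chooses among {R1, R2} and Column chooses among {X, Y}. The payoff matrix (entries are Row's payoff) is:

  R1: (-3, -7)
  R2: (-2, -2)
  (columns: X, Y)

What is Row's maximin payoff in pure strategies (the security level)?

-2

Row minima: R1 → -7, R2 → -2.
The best of these is -2.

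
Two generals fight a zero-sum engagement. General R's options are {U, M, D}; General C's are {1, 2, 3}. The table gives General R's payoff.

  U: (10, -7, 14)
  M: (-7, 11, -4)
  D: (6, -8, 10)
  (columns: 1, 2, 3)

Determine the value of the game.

61/35

Row minima: U → -7, M → -7, D → -8; maximin = -7.
Column maxima: 1 → 10, 2 → 11, 3 → 14; minimax = 10.
-7 ≠ 10, so there is no saddle point; optimal play is mixed.
D is strictly dominated by U, so General R never plays it.
3 is strictly dominated by 1 (it gives General R strictly more in every row), so General C never plays it.
On the remaining 2×2 (U, M vs 1, 2):
Let General R play U with probability p. Expected payoff against 1: 10p + (-7)(1−p) = 17p − 7; against 2: (-7)p + 11(1−p) = −18p + 11.
Setting these equal: 17p − 7 = −18p + 11 ⇒ 35p = 18 ⇒ p = 18/35, and the value is (17)·(18/35) − 7 = 61/35.
For General C: with q = P(1), equating U's and M's payoffs gives 17q − 7 = −18q + 11 ⇒ q = 18/35.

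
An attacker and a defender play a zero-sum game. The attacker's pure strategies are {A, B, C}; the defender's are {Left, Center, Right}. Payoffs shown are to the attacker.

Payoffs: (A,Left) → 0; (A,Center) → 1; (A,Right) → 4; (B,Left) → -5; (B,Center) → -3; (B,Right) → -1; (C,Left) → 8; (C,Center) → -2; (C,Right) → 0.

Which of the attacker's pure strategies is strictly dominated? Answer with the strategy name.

A gives a strictly higher payoff than B against every column: 0 > -5, 1 > -3, 4 > -1.
So B is strictly dominated and the attacker never plays it.

B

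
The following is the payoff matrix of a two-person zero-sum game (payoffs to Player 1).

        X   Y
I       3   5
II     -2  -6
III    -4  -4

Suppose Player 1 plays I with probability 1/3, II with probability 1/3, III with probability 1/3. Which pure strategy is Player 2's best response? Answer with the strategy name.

Y

If Player 2 plays X, Player 1's expected payoff is (1/3)·3 + (1/3)·(-2) + (1/3)·(-4) = -1.
If Player 2 plays Y, Player 1's expected payoff is (1/3)·5 + (1/3)·(-6) + (1/3)·(-4) = -5/3.
Player 2 minimizes Player 1's payoff; the smallest is -5/3, so the best response is Y.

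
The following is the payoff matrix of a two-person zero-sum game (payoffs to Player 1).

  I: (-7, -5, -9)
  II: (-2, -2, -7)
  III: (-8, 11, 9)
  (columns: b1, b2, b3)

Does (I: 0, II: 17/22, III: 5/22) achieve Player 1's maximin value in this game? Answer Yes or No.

Yes

Against b1 this mix gives (17/22)·(-2) + (5/22)·(-8) = -37/11.
Against b2 this mix gives (17/22)·(-2) + (5/22)·11 = 21/22.
Against b3 this mix gives (17/22)·(-7) + (5/22)·9 = -37/11.
All of Player 2's active replies (b1, b3) yield -37/11, and no column does worse for Player 1. The mix makes Player 2 indifferent and guarantees -37/11, so it is optimal.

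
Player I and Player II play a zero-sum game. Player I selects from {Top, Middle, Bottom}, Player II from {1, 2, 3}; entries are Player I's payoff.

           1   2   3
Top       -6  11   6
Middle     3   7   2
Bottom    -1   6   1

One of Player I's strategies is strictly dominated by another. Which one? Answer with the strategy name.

Middle gives a strictly higher payoff than Bottom against every column: 3 > -1, 7 > 6, 2 > 1.
So Bottom is strictly dominated and Player I never plays it.

Bottom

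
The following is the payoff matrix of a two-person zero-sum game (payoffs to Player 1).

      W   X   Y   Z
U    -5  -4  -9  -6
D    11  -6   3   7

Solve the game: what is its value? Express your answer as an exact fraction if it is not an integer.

Row minima: U → -9, D → -6; maximin = -6.
Column maxima: W → 11, X → -4, Y → 3, Z → 7; minimax = -4.
-6 ≠ -4, so there is no saddle point; optimal play is mixed.
W is strictly dominated by Y (it gives Player 1 strictly more in every row), so Player 2 never plays it.
Z is strictly dominated by Y (it gives Player 1 strictly more in every row), so Player 2 never plays it.
On the remaining 2×2 (U, D vs X, Y):
Let Player 1 play U with probability p. Expected payoff against X: (-4)p + (-6)(1−p) = 2p − 6; against Y: (-9)p + 3(1−p) = −12p + 3.
Setting these equal: 2p − 6 = −12p + 3 ⇒ 14p = 9 ⇒ p = 9/14, and the value is (2)·(9/14) − 6 = -33/7.
For Player 2: with q = P(X), equating U's and D's payoffs gives 5q − 9 = −9q + 3 ⇒ q = 6/7.

-33/7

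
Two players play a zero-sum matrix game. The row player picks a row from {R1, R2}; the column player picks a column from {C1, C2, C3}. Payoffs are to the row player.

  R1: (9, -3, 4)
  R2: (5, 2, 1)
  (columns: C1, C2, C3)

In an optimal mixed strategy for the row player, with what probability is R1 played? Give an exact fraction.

1/8

Row minima: R1 → -3, R2 → 1; maximin = 1.
Column maxima: C1 → 9, C2 → 2, C3 → 4; minimax = 2.
1 ≠ 2, so there is no saddle point; optimal play is mixed.
C1 is strictly dominated by C2 (it gives the row player strictly more in every row), so the column player never plays it.
On the remaining 2×2 (R1, R2 vs C2, C3):
Let the row player play R1 with probability p. Expected payoff against C2: (-3)p + 2(1−p) = −5p + 2; against C3: 4p + 1(1−p) = 3p + 1.
Setting these equal: −5p + 2 = 3p + 1 ⇒ −8p = -1 ⇒ p = 1/8, and the value is (-5)·(1/8) + 2 = 11/8.
For the column player: with q = P(C2), equating R1's and R2's payoffs gives −7q + 4 = q + 1 ⇒ q = 3/8.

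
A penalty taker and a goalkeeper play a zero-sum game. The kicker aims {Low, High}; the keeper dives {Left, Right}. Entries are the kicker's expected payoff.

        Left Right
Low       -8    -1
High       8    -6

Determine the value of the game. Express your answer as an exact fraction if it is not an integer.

-8/3

Row minima: Low → -8, High → -6; maximin = -6.
Column maxima: Left → 8, Right → -1; minimax = -1.
-6 ≠ -1, so there is no saddle point; optimal play is mixed.
Let the kicker play Low with probability p. Expected payoff against Left: (-8)p + 8(1−p) = −16p + 8; against Right: (-1)p + (-6)(1−p) = 5p − 6.
Setting these equal: −16p + 8 = 5p − 6 ⇒ −21p = -14 ⇒ p = 2/3, and the value is (-16)·(2/3) + 8 = -8/3.
For the keeper: with q = P(Left), equating Low's and High's payoffs gives −7q − 1 = 14q − 6 ⇒ q = 5/21.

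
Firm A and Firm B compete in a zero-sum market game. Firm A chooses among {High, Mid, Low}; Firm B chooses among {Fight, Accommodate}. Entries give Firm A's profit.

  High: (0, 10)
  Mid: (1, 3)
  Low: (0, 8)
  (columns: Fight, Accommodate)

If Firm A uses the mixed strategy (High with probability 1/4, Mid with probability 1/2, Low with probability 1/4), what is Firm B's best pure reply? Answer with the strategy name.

Fight

If Firm B plays Fight, Firm A's expected payoff is (1/4)·0 + (1/2)·1 + (1/4)·0 = 1/2.
If Firm B plays Accommodate, Firm A's expected payoff is (1/4)·10 + (1/2)·3 + (1/4)·8 = 6.
Firm B minimizes Firm A's payoff; the smallest is 1/2, so the best response is Fight.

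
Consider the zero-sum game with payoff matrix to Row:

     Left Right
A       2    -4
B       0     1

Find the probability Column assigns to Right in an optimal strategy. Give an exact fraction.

2/7

Row minima: A → -4, B → 0; maximin = 0.
Column maxima: Left → 2, Right → 1; minimax = 1.
0 ≠ 1, so there is no saddle point; optimal play is mixed.
Let Row play A with probability p. Expected payoff against Left: 2p + 0(1−p) = 2p; against Right: (-4)p + 1(1−p) = −5p + 1.
Setting these equal: 2p = −5p + 1 ⇒ 7p = 1 ⇒ p = 1/7, and the value is (2)·(1/7) = 2/7.
For Column: with q = P(Left), equating A's and B's payoffs gives 6q − 4 = −q + 1 ⇒ q = 5/7.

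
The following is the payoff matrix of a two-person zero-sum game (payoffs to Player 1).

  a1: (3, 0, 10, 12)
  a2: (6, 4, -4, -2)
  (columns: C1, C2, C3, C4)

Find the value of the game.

20/9

Row minima: a1 → 0, a2 → -4; maximin = 0.
Column maxima: C1 → 6, C2 → 4, C3 → 10, C4 → 12; minimax = 4.
0 ≠ 4, so there is no saddle point; optimal play is mixed.
C1 is strictly dominated by C2 (it gives Player 1 strictly more in every row), so Player 2 never plays it.
C4 is strictly dominated by C3 (it gives Player 1 strictly more in every row), so Player 2 never plays it.
On the remaining 2×2 (a1, a2 vs C2, C3):
Let Player 1 play a1 with probability p. Expected payoff against C2: 0p + 4(1−p) = −4p + 4; against C3: 10p + (-4)(1−p) = 14p − 4.
Setting these equal: −4p + 4 = 14p − 4 ⇒ −18p = -8 ⇒ p = 4/9, and the value is (-4)·(4/9) + 4 = 20/9.
For Player 2: with q = P(C2), equating a1's and a2's payoffs gives −10q + 10 = 8q − 4 ⇒ q = 7/9.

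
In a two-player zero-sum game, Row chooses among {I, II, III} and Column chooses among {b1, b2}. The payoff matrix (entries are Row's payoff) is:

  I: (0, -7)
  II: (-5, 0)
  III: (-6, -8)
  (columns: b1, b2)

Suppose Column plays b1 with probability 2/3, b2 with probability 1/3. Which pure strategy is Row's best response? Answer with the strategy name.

I

Expected payoff of I: (2/3)·0 + (1/3)·(-7) = -7/3.
Expected payoff of II: (2/3)·(-5) + (1/3)·0 = -10/3.
Expected payoff of III: (2/3)·(-6) + (1/3)·(-8) = -20/3.
The largest is -7/3, so Row's best response is I.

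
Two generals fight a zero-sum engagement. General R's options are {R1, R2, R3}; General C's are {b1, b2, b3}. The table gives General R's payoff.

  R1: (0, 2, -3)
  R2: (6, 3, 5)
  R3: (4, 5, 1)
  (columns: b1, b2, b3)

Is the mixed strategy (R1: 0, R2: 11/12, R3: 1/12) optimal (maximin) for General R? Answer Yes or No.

Against b1 this mix gives (11/12)·6 + (1/12)·4 = 35/6.
Against b2 this mix gives (11/12)·3 + (1/12)·5 = 19/6.
Against b3 this mix gives (11/12)·5 + (1/12)·1 = 14/3.
General C will play b2, holding General R to 19/6. Shifting weight toward the row that does better against b2 would raise this floor (the equalizing mix achieves 11/3 against both b2 and b3), so the proposed strategy is not optimal.

No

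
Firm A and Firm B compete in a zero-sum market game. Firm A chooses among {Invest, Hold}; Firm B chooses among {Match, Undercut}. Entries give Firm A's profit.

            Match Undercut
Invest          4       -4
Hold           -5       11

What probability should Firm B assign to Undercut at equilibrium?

3/8

Row minima: Invest → -4, Hold → -5; maximin = -4.
Column maxima: Match → 4, Undercut → 11; minimax = 4.
-4 ≠ 4, so there is no saddle point; optimal play is mixed.
Let Firm A play Invest with probability p. Expected payoff against Match: 4p + (-5)(1−p) = 9p − 5; against Undercut: (-4)p + 11(1−p) = −15p + 11.
Setting these equal: 9p − 5 = −15p + 11 ⇒ 24p = 16 ⇒ p = 2/3, and the value is (9)·(2/3) − 5 = 1.
For Firm B: with q = P(Match), equating Invest's and Hold's payoffs gives 8q − 4 = −16q + 11 ⇒ q = 5/8.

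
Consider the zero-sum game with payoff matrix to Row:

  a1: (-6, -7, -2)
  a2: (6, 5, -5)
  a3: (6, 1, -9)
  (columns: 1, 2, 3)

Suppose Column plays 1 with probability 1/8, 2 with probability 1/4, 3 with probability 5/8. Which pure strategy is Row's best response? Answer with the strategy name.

Expected payoff of a1: (1/8)·(-6) + (1/4)·(-7) + (5/8)·(-2) = -15/4.
Expected payoff of a2: (1/8)·6 + (1/4)·5 + (5/8)·(-5) = -9/8.
Expected payoff of a3: (1/8)·6 + (1/4)·1 + (5/8)·(-9) = -37/8.
The largest is -9/8, so Row's best response is a2.

a2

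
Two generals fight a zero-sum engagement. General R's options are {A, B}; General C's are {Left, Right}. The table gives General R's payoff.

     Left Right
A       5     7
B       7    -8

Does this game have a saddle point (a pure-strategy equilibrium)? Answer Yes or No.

No

Row minima: A → 5, B → -8; maximin = 5.
Column maxima: Left → 7, Right → 7; minimax = 7.
5 ≠ 7, so no pure-strategy equilibrium exists.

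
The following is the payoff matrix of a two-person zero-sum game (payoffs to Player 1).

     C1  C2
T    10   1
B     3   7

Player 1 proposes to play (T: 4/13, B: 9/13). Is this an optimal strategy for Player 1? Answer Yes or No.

Against C1 this mix gives (4/13)·10 + (9/13)·3 = 67/13.
Against C2 this mix gives (4/13)·1 + (9/13)·7 = 67/13.
All of Player 2's active replies (C1, C2) yield 67/13, and no column does worse for Player 1. The mix makes Player 2 indifferent and guarantees 67/13, so it is optimal.

Yes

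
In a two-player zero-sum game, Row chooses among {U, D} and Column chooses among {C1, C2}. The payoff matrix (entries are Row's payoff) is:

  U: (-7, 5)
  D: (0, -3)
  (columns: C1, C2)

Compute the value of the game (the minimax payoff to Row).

Row minima: U → -7, D → -3; maximin = -3.
Column maxima: C1 → 0, C2 → 5; minimax = 0.
-3 ≠ 0, so there is no saddle point; optimal play is mixed.
Let Row play U with probability p. Expected payoff against C1: (-7)p + 0(1−p) = −7p; against C2: 5p + (-3)(1−p) = 8p − 3.
Setting these equal: −7p = 8p − 3 ⇒ −15p = -3 ⇒ p = 1/5, and the value is (-7)·(1/5) = -7/5.
For Column: with q = P(C1), equating U's and D's payoffs gives −12q + 5 = 3q − 3 ⇒ q = 8/15.

-7/5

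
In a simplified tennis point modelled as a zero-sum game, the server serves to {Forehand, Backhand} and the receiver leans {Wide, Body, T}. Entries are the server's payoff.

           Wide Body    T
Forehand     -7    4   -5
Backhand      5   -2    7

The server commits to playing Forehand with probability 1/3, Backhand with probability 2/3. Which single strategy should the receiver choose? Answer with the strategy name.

If the receiver plays Wide, the server's expected payoff is (1/3)·(-7) + (2/3)·5 = 1.
If the receiver plays Body, the server's expected payoff is (1/3)·4 + (2/3)·(-2) = 0.
If the receiver plays T, the server's expected payoff is (1/3)·(-5) + (2/3)·7 = 3.
The receiver minimizes the server's payoff; the smallest is 0, so the best response is Body.

Body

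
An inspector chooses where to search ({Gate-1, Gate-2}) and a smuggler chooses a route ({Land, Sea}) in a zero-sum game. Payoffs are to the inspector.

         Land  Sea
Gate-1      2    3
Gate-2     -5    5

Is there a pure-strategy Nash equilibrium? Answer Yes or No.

Row minima: Gate-1 → 2, Gate-2 → -5; maximin = 2.
Column maxima: Land → 2, Sea → 5; minimax = 2.
maximin = minimax = 2, so a saddle point exists.

Yes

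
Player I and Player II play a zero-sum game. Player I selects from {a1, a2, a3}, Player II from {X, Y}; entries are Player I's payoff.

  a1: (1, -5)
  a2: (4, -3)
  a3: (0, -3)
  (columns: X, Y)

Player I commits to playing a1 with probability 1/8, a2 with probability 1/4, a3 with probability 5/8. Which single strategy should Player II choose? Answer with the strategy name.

Y

If Player II plays X, Player I's expected payoff is (1/8)·1 + (1/4)·4 + (5/8)·0 = 9/8.
If Player II plays Y, Player I's expected payoff is (1/8)·(-5) + (1/4)·(-3) + (5/8)·(-3) = -13/4.
Player II minimizes Player I's payoff; the smallest is -13/4, so the best response is Y.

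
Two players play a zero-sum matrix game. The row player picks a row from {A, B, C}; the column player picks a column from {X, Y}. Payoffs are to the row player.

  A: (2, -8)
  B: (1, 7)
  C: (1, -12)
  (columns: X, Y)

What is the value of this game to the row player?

Row minima: A → -8, B → 1, C → -12; maximin = 1.
Column maxima: X → 2, Y → 7; minimax = 2.
1 ≠ 2, so there is no saddle point; optimal play is mixed.
C is strictly dominated by A, so the row player never plays it.
On the remaining 2×2 (A, B vs X, Y):
Let the row player play A with probability p. Expected payoff against X: 2p + 1(1−p) = p + 1; against Y: (-8)p + 7(1−p) = −15p + 7.
Setting these equal: p + 1 = −15p + 7 ⇒ 16p = 6 ⇒ p = 3/8, and the value is (1)·(3/8) + 1 = 11/8.
For the column player: with q = P(X), equating A's and B's payoffs gives 10q − 8 = −6q + 7 ⇒ q = 15/16.

11/8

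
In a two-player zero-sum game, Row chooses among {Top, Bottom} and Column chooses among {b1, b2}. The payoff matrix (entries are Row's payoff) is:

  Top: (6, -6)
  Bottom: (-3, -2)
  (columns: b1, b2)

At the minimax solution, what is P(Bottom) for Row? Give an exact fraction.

12/13

Row minima: Top → -6, Bottom → -3; maximin = -3.
Column maxima: b1 → 6, b2 → -2; minimax = -2.
-3 ≠ -2, so there is no saddle point; optimal play is mixed.
Let Row play Top with probability p. Expected payoff against b1: 6p + (-3)(1−p) = 9p − 3; against b2: (-6)p + (-2)(1−p) = −4p − 2.
Setting these equal: 9p − 3 = −4p − 2 ⇒ 13p = 1 ⇒ p = 1/13, and the value is (9)·(1/13) − 3 = -30/13.
For Column: with q = P(b1), equating Top's and Bottom's payoffs gives 12q − 6 = −q − 2 ⇒ q = 4/13.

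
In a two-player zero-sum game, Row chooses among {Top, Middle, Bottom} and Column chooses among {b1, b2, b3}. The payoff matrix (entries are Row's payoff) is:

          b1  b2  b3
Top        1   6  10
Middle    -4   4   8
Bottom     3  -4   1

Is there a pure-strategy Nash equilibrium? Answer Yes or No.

Row minima: Top → 1, Middle → -4, Bottom → -4; maximin = 1.
Column maxima: b1 → 3, b2 → 6, b3 → 10; minimax = 3.
1 ≠ 3, so no pure-strategy equilibrium exists.

No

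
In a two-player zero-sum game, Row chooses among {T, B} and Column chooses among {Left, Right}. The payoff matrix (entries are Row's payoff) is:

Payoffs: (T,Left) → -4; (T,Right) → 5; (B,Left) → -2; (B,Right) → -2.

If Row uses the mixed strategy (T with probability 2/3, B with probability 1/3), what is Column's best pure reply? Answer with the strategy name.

If Column plays Left, Row's expected payoff is (2/3)·(-4) + (1/3)·(-2) = -10/3.
If Column plays Right, Row's expected payoff is (2/3)·5 + (1/3)·(-2) = 8/3.
Column minimizes Row's payoff; the smallest is -10/3, so the best response is Left.

Left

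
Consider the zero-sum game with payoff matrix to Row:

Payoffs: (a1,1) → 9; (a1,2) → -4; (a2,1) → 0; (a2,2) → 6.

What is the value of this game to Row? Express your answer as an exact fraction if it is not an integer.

Row minima: a1 → -4, a2 → 0; maximin = 0.
Column maxima: 1 → 9, 2 → 6; minimax = 6.
0 ≠ 6, so there is no saddle point; optimal play is mixed.
Let Row play a1 with probability p. Expected payoff against 1: 9p + 0(1−p) = 9p; against 2: (-4)p + 6(1−p) = −10p + 6.
Setting these equal: 9p = −10p + 6 ⇒ 19p = 6 ⇒ p = 6/19, and the value is (9)·(6/19) = 54/19.
For Column: with q = P(1), equating a1's and a2's payoffs gives 13q − 4 = −6q + 6 ⇒ q = 10/19.

54/19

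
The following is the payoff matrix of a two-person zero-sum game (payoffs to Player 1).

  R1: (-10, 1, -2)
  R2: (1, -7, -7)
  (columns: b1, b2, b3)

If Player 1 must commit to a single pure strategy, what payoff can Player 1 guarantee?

-7

Row minima: R1 → -10, R2 → -7.
The best of these is -7.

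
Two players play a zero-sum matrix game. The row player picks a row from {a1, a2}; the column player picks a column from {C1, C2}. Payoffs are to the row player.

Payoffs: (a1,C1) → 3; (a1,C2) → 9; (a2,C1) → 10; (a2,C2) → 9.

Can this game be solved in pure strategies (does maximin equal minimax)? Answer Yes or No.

Yes

Row minima: a1 → 3, a2 → 9; maximin = 9.
Column maxima: C1 → 10, C2 → 9; minimax = 9.
maximin = minimax = 9, so a saddle point exists.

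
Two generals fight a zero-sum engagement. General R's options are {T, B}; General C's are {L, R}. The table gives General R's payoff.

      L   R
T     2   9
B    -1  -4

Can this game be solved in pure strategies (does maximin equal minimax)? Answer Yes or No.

Row minima: T → 2, B → -4; maximin = 2.
Column maxima: L → 2, R → 9; minimax = 2.
maximin = minimax = 2, so a saddle point exists.

Yes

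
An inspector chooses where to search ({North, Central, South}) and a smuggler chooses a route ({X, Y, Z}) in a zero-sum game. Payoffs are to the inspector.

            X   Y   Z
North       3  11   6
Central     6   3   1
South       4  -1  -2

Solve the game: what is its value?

33/8

Row minima: North → 3, Central → 1, South → -2; maximin = 3.
Column maxima: X → 6, Y → 11, Z → 6; minimax = 6.
3 ≠ 6, so there is no saddle point; optimal play is mixed.
South is strictly dominated by Central, so the inspector never plays it.
Y is strictly dominated by Z (it gives the inspector strictly more in every row), so the smuggler never plays it.
On the remaining 2×2 (North, Central vs X, Z):
Let the inspector play North with probability p. Expected payoff against X: 3p + 6(1−p) = −3p + 6; against Z: 6p + 1(1−p) = 5p + 1.
Setting these equal: −3p + 6 = 5p + 1 ⇒ −8p = -5 ⇒ p = 5/8, and the value is (-3)·(5/8) + 6 = 33/8.
For the smuggler: with q = P(X), equating North's and Central's payoffs gives −3q + 6 = 5q + 1 ⇒ q = 5/8.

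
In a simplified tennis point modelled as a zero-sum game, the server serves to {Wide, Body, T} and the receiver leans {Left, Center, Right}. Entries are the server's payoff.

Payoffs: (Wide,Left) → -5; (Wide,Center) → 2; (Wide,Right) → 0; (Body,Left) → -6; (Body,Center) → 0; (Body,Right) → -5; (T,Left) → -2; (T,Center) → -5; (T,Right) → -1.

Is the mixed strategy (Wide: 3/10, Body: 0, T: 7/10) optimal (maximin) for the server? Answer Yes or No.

Against Left this mix gives (3/10)·(-5) + (7/10)·(-2) = -29/10.
Against Center this mix gives (3/10)·2 + (7/10)·(-5) = -29/10.
Against Right this mix gives (3/10)·0 + (7/10)·(-1) = -7/10.
All of the receiver's active replies (Left, Center) yield -29/10, and no column does worse for the server. The mix makes the receiver indifferent and guarantees -29/10, so it is optimal.

Yes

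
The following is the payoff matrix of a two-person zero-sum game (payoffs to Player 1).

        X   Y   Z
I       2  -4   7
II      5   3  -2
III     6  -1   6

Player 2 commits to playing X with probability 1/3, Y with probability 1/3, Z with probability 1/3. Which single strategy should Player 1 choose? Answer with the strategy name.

III

Expected payoff of I: (1/3)·2 + (1/3)·(-4) + (1/3)·7 = 5/3.
Expected payoff of II: (1/3)·5 + (1/3)·3 + (1/3)·(-2) = 2.
Expected payoff of III: (1/3)·6 + (1/3)·(-1) + (1/3)·6 = 11/3.
The largest is 11/3, so Player 1's best response is III.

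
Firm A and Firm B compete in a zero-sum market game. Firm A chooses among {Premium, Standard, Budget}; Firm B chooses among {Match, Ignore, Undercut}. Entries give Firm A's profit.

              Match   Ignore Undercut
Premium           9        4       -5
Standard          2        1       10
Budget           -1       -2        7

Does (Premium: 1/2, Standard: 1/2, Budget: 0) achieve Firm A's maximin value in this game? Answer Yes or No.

Yes

Against Match this mix gives (1/2)·9 + (1/2)·2 = 11/2.
Against Ignore this mix gives (1/2)·4 + (1/2)·1 = 5/2.
Against Undercut this mix gives (1/2)·(-5) + (1/2)·10 = 5/2.
All of Firm B's active replies (Ignore, Undercut) yield 5/2, and no column does worse for Firm A. The mix makes Firm B indifferent and guarantees 5/2, so it is optimal.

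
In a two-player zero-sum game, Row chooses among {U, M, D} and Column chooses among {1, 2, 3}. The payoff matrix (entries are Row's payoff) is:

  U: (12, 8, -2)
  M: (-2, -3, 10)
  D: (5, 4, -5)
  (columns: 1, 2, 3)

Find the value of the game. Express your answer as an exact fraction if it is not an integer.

Row minima: U → -2, M → -3, D → -5; maximin = -2.
Column maxima: 1 → 12, 2 → 8, 3 → 10; minimax = 8.
-2 ≠ 8, so there is no saddle point; optimal play is mixed.
D is strictly dominated by U, so Row never plays it.
1 is strictly dominated by 2 (it gives Row strictly more in every row), so Column never plays it.
On the remaining 2×2 (U, M vs 2, 3):
Let Row play U with probability p. Expected payoff against 2: 8p + (-3)(1−p) = 11p − 3; against 3: (-2)p + 10(1−p) = −12p + 10.
Setting these equal: 11p − 3 = −12p + 10 ⇒ 23p = 13 ⇒ p = 13/23, and the value is (11)·(13/23) − 3 = 74/23.
For Column: with q = P(2), equating U's and M's payoffs gives 10q − 2 = −13q + 10 ⇒ q = 12/23.

74/23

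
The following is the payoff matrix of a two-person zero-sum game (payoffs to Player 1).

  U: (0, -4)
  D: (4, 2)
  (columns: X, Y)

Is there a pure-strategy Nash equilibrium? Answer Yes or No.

Yes

Row minima: U → -4, D → 2; maximin = 2.
Column maxima: X → 4, Y → 2; minimax = 2.
maximin = minimax = 2, so a saddle point exists.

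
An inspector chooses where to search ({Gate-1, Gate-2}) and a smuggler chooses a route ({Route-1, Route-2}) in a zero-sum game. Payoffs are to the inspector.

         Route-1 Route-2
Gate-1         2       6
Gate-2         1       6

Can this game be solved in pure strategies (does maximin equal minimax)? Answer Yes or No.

Yes

Row minima: Gate-1 → 2, Gate-2 → 1; maximin = 2.
Column maxima: Route-1 → 2, Route-2 → 6; minimax = 2.
maximin = minimax = 2, so a saddle point exists.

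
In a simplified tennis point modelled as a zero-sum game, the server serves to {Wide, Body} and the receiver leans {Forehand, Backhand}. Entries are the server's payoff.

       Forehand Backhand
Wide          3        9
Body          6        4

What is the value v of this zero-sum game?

Row minima: Wide → 3, Body → 4; maximin = 4.
Column maxima: Forehand → 6, Backhand → 9; minimax = 6.
4 ≠ 6, so there is no saddle point; optimal play is mixed.
Let the server play Wide with probability p. Expected payoff against Forehand: 3p + 6(1−p) = −3p + 6; against Backhand: 9p + 4(1−p) = 5p + 4.
Setting these equal: −3p + 6 = 5p + 4 ⇒ −8p = -2 ⇒ p = 1/4, and the value is (-3)·(1/4) + 6 = 21/4.
For the receiver: with q = P(Forehand), equating Wide's and Body's payoffs gives −6q + 9 = 2q + 4 ⇒ q = 5/8.

21/4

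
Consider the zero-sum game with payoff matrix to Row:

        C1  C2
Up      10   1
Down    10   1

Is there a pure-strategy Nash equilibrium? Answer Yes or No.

Yes

Row minima: Up → 1, Down → 1; maximin = 1.
Column maxima: C1 → 10, C2 → 1; minimax = 1.
maximin = minimax = 1, so a saddle point exists.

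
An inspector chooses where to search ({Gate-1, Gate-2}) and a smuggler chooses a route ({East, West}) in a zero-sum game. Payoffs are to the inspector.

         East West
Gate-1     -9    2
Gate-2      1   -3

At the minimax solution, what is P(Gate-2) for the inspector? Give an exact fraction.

Row minima: Gate-1 → -9, Gate-2 → -3; maximin = -3.
Column maxima: East → 1, West → 2; minimax = 1.
-3 ≠ 1, so there is no saddle point; optimal play is mixed.
Let the inspector play Gate-1 with probability p. Expected payoff against East: (-9)p + 1(1−p) = −10p + 1; against West: 2p + (-3)(1−p) = 5p − 3.
Setting these equal: −10p + 1 = 5p − 3 ⇒ −15p = -4 ⇒ p = 4/15, and the value is (-10)·(4/15) + 1 = -5/3.
For the smuggler: with q = P(East), equating Gate-1's and Gate-2's payoffs gives −11q + 2 = 4q − 3 ⇒ q = 1/3.

11/15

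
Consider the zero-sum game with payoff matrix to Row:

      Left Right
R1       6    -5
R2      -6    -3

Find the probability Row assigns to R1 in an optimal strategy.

Row minima: R1 → -5, R2 → -6; maximin = -5.
Column maxima: Left → 6, Right → -3; minimax = -3.
-5 ≠ -3, so there is no saddle point; optimal play is mixed.
Let Row play R1 with probability p. Expected payoff against Left: 6p + (-6)(1−p) = 12p − 6; against Right: (-5)p + (-3)(1−p) = −2p − 3.
Setting these equal: 12p − 6 = −2p − 3 ⇒ 14p = 3 ⇒ p = 3/14, and the value is (12)·(3/14) − 6 = -24/7.
For Column: with q = P(Left), equating R1's and R2's payoffs gives 11q − 5 = −3q − 3 ⇒ q = 1/7.

3/14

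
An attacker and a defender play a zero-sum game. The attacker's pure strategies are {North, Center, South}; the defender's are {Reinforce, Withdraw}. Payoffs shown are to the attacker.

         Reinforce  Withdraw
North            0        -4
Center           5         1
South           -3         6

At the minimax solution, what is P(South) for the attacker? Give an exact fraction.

4/13

Row minima: North → -4, Center → 1, South → -3; maximin = 1.
Column maxima: Reinforce → 5, Withdraw → 6; minimax = 5.
1 ≠ 5, so there is no saddle point; optimal play is mixed.
North is strictly dominated by Center, so the attacker never plays it.
On the remaining 2×2 (Center, South vs Reinforce, Withdraw):
Let the attacker play Center with probability p. Expected payoff against Reinforce: 5p + (-3)(1−p) = 8p − 3; against Withdraw: 1p + 6(1−p) = −5p + 6.
Setting these equal: 8p − 3 = −5p + 6 ⇒ 13p = 9 ⇒ p = 9/13, and the value is (8)·(9/13) − 3 = 33/13.
For the defender: with q = P(Reinforce), equating Center's and South's payoffs gives 4q + 1 = −9q + 6 ⇒ q = 5/13.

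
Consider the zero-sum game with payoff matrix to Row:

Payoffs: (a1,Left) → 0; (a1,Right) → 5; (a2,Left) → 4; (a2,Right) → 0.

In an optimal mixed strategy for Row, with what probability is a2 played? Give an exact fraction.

Row minima: a1 → 0, a2 → 0; maximin = 0.
Column maxima: Left → 4, Right → 5; minimax = 4.
0 ≠ 4, so there is no saddle point; optimal play is mixed.
Let Row play a1 with probability p. Expected payoff against Left: 0p + 4(1−p) = −4p + 4; against Right: 5p + 0(1−p) = 5p.
Setting these equal: −4p + 4 = 5p ⇒ −9p = -4 ⇒ p = 4/9, and the value is (-4)·(4/9) + 4 = 20/9.
For Column: with q = P(Left), equating a1's and a2's payoffs gives −5q + 5 = 4q ⇒ q = 5/9.

5/9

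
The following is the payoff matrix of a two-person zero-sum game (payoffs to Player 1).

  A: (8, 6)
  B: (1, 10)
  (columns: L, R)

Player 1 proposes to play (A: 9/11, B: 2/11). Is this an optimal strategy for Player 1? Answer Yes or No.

Yes

Against L this mix gives (9/11)·8 + (2/11)·1 = 74/11.
Against R this mix gives (9/11)·6 + (2/11)·10 = 74/11.
All of Player 2's active replies (L, R) yield 74/11, and no column does worse for Player 1. The mix makes Player 2 indifferent and guarantees 74/11, so it is optimal.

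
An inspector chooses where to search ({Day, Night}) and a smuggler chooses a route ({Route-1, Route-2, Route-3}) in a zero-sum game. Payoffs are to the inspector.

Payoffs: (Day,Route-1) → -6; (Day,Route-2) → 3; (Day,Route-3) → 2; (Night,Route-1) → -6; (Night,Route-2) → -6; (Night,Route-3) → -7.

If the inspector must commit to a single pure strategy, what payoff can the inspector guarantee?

Row minima: Day → -6, Night → -7.
The best of these is -6.

-6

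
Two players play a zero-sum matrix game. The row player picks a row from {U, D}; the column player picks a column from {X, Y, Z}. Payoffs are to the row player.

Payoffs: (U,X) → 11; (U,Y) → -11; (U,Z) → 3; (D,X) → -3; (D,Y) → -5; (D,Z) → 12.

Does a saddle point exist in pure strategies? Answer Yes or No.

Row minima: U → -11, D → -5; maximin = -5.
Column maxima: X → 11, Y → -5, Z → 12; minimax = -5.
maximin = minimax = -5, so a saddle point exists.

Yes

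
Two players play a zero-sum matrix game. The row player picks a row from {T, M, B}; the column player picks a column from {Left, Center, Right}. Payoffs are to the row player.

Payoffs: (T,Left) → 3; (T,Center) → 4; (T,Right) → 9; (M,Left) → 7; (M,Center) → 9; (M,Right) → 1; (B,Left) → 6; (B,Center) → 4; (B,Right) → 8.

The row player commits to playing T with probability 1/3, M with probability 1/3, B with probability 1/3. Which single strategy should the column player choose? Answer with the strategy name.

Left

If the column player plays Left, the row player's expected payoff is (1/3)·3 + (1/3)·7 + (1/3)·6 = 16/3.
If the column player plays Center, the row player's expected payoff is (1/3)·4 + (1/3)·9 + (1/3)·4 = 17/3.
If the column player plays Right, the row player's expected payoff is (1/3)·9 + (1/3)·1 + (1/3)·8 = 6.
The column player minimizes the row player's payoff; the smallest is 16/3, so the best response is Left.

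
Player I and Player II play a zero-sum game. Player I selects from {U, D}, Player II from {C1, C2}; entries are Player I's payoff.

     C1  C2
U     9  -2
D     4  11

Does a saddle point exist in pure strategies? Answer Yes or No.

Row minima: U → -2, D → 4; maximin = 4.
Column maxima: C1 → 9, C2 → 11; minimax = 9.
4 ≠ 9, so no pure-strategy equilibrium exists.

No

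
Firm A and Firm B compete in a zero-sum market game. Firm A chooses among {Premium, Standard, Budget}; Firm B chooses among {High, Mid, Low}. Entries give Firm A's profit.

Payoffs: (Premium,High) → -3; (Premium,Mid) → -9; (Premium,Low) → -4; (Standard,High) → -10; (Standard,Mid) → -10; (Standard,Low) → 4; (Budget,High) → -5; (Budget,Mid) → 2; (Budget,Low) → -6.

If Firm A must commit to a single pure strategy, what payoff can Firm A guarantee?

Row minima: Premium → -9, Standard → -10, Budget → -6.
The best of these is -6.

-6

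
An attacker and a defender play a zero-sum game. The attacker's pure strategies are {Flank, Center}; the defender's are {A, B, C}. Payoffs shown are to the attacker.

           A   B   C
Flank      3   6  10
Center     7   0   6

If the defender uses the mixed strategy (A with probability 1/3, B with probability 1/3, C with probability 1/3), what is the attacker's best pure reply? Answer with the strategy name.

Expected payoff of Flank: (1/3)·3 + (1/3)·6 + (1/3)·10 = 19/3.
Expected payoff of Center: (1/3)·7 + (1/3)·0 + (1/3)·6 = 13/3.
The largest is 19/3, so the attacker's best response is Flank.

Flank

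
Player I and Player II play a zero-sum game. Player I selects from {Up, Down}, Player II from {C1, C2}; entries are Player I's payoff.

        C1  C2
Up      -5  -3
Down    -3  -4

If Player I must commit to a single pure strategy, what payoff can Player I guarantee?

Row minima: Up → -5, Down → -4.
The best of these is -4.

-4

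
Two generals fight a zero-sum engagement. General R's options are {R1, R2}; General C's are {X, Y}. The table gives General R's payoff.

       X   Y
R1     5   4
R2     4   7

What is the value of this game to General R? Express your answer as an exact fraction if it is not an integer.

Row minima: R1 → 4, R2 → 4; maximin = 4.
Column maxima: X → 5, Y → 7; minimax = 5.
4 ≠ 5, so there is no saddle point; optimal play is mixed.
Let General R play R1 with probability p. Expected payoff against X: 5p + 4(1−p) = p + 4; against Y: 4p + 7(1−p) = −3p + 7.
Setting these equal: p + 4 = −3p + 7 ⇒ 4p = 3 ⇒ p = 3/4, and the value is (1)·(3/4) + 4 = 19/4.
For General C: with q = P(X), equating R1's and R2's payoffs gives q + 4 = −3q + 7 ⇒ q = 3/4.

19/4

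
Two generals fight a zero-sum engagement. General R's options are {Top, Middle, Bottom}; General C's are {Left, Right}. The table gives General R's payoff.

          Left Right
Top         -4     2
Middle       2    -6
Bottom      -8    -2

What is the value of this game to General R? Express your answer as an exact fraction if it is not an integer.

Row minima: Top → -4, Middle → -6, Bottom → -8; maximin = -4.
Column maxima: Left → 2, Right → 2; minimax = 2.
-4 ≠ 2, so there is no saddle point; optimal play is mixed.
Bottom is strictly dominated by Top, so General R never plays it.
On the remaining 2×2 (Top, Middle vs Left, Right):
Let General R play Top with probability p. Expected payoff against Left: (-4)p + 2(1−p) = −6p + 2; against Right: 2p + (-6)(1−p) = 8p − 6.
Setting these equal: −6p + 2 = 8p − 6 ⇒ −14p = -8 ⇒ p = 4/7, and the value is (-6)·(4/7) + 2 = -10/7.
For General C: with q = P(Left), equating Top's and Middle's payoffs gives −6q + 2 = 8q − 6 ⇒ q = 4/7.

-10/7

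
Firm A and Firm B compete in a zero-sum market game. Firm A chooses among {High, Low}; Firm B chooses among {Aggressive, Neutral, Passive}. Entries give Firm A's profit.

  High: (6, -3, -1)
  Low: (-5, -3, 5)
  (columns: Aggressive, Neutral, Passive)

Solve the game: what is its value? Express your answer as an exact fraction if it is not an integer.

Row minima: High → -3, Low → -5; maximin = -3.
Column maxima: Aggressive → 6, Neutral → -3, Passive → 5; minimax = -3.
Since maximin = minimax = -3, there is a saddle point and the value is -3.

-3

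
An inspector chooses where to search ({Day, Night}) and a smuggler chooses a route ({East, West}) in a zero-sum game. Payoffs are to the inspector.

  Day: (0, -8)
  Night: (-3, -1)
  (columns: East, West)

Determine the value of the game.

Row minima: Day → -8, Night → -3; maximin = -3.
Column maxima: East → 0, West → -1; minimax = -1.
-3 ≠ -1, so there is no saddle point; optimal play is mixed.
Let the inspector play Day with probability p. Expected payoff against East: 0p + (-3)(1−p) = 3p − 3; against West: (-8)p + (-1)(1−p) = −7p − 1.
Setting these equal: 3p − 3 = −7p − 1 ⇒ 10p = 2 ⇒ p = 1/5, and the value is (3)·(1/5) − 3 = -12/5.
For the smuggler: with q = P(East), equating Day's and Night's payoffs gives 8q − 8 = −2q − 1 ⇒ q = 7/10.

-12/5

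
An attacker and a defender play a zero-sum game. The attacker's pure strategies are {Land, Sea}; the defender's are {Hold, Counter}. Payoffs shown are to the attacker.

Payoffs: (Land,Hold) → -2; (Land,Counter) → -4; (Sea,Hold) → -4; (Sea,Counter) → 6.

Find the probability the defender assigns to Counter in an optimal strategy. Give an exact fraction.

Row minima: Land → -4, Sea → -4; maximin = -4.
Column maxima: Hold → -2, Counter → 6; minimax = -2.
-4 ≠ -2, so there is no saddle point; optimal play is mixed.
Let the attacker play Land with probability p. Expected payoff against Hold: (-2)p + (-4)(1−p) = 2p − 4; against Counter: (-4)p + 6(1−p) = −10p + 6.
Setting these equal: 2p − 4 = −10p + 6 ⇒ 12p = 10 ⇒ p = 5/6, and the value is (2)·(5/6) − 4 = -7/3.
For the defender: with q = P(Hold), equating Land's and Sea's payoffs gives 2q − 4 = −10q + 6 ⇒ q = 5/6.

1/6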